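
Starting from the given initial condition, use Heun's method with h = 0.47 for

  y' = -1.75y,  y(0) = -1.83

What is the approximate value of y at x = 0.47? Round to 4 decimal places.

Heun: k1 = f(x_n, y_n); k2 = f(x_n + h, y_n + h·k1); y_{n+1} = y_n + (h/2)·(k1 + k2).
x=0.000000, y=-1.830000:
  k1 = f(0.000000, -1.830000) = 3.202500
  k2 = f(0.470000, -0.324825) = 0.568444
  y ← -1.830000 + (0.47/2)·(3.202500 + 0.568444) = -0.943828
y(0.47) ≈ -0.9438

-0.9438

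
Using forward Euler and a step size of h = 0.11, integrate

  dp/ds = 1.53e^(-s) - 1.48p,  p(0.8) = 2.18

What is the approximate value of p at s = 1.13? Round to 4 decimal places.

1.4496

Euler: p_{n+1} = p_n + h·f(s_n, p_n).
s=0.800000, p=2.180000: f=-2.538927 → p ← 2.180000 + 0.11·(-2.538927) = 1.900718
s=0.910000, p=1.900718: f=-2.197201 → p ← 1.900718 + 0.11·(-2.197201) = 1.659026
s=1.020000, p=1.659026: f=-1.903648 → p ← 1.659026 + 0.11·(-1.903648) = 1.449625
p(1.13) ≈ 1.4496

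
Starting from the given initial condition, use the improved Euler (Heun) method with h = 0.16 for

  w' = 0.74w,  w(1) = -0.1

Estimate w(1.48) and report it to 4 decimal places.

Heun: k1 = f(t_n, w_n); k2 = f(t_n + h, w_n + h·k1); w_{n+1} = w_n + (h/2)·(k1 + k2).
t=1.000000, w=-0.100000:
  k1 = f(1.000000, -0.100000) = -0.074000
  k2 = f(1.160000, -0.111840) = -0.082762
  w ← -0.100000 + (0.16/2)·(-0.074000 + (-0.082762)) = -0.112541
t=1.160000, w=-0.112541:
  k1 = f(1.160000, -0.112541) = -0.083280
  k2 = f(1.320000, -0.125866) = -0.093141
  w ← -0.112541 + (0.16/2)·(-0.083280 + (-0.093141)) = -0.126655
t=1.320000, w=-0.126655:
  k1 = f(1.320000, -0.126655) = -0.093724
  k2 = f(1.480000, -0.141651) = -0.104821
  w ← -0.126655 + (0.16/2)·(-0.093724 + (-0.104821)) = -0.142538
w(1.48) ≈ -0.1425

-0.1425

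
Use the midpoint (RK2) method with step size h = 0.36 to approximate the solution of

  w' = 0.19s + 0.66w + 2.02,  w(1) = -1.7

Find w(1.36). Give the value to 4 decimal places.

Midpoint: k1 = f(s_n, w_n); k2 = f(s_n + h/2, w_n + (h/2)·k1); w_{n+1} = w_n + h·k2.
s=1.000000, w=-1.700000:
  k1 = f(1.000000, -1.700000) = 1.088000
  k2 = f(1.180000, -1.504160) = 1.251454
  w ← -1.700000 + 0.36·1.251454 = -1.249476
w(1.36) ≈ -1.2495

-1.2495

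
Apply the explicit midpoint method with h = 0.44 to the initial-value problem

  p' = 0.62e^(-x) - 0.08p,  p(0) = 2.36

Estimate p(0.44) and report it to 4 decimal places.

Midpoint: k1 = f(x_n, p_n); k2 = f(x_n + h/2, p_n + (h/2)·k1); p_{n+1} = p_n + h·k2.
x=0.000000, p=2.360000:
  k1 = f(0.000000, 2.360000) = 0.431200
  k2 = f(0.220000, 2.454864) = 0.301173
  p ← 2.360000 + 0.44·0.301173 = 2.492516
p(0.44) ≈ 2.4925

2.4925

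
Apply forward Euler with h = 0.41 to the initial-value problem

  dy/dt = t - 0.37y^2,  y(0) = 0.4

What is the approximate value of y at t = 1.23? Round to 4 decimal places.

0.8172

Euler: y_{n+1} = y_n + h·f(t_n, y_n).
t=0.000000, y=0.400000: f=-0.059200 → y ← 0.400000 + 0.41·(-0.059200) = 0.375728
t=0.410000, y=0.375728: f=0.357767 → y ← 0.375728 + 0.41·0.357767 = 0.522412
t=0.820000, y=0.522412: f=0.719022 → y ← 0.522412 + 0.41·0.719022 = 0.817211
y(1.23) ≈ 0.8172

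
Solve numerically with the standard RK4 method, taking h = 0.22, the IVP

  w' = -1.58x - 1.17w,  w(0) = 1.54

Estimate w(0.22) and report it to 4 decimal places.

RK4: k1 = f(x_n, w_n); k2 = f(x_n + h/2, w_n + (h/2)·k1); k3 = f(x_n + h/2, w_n + (h/2)·k2); k4 = f(x_n + h, w_n + h·k3); w_{n+1} = w_n + (h/6)·(k1 + 2k2 + 2k3 + k4).
x=0.000000, w=1.540000:
  k1 = f(0.000000, 1.540000) = -1.801800
  k2 = f(0.110000, 1.341802) = -1.743708
  k3 = f(0.110000, 1.348192) = -1.751185
  k4 = f(0.220000, 1.154739) = -1.698645
  w ← 1.540000 + (0.22/6)·(k1 + 2k2 + 2k3 + k4) = 1.155358
w(0.22) ≈ 1.1554

1.1554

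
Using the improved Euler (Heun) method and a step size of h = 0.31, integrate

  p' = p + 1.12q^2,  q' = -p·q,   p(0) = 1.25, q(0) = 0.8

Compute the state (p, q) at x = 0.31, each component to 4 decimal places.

1.8848, 0.5038

Heun on (p,q): k1 = f(x_n, state_n); k2 = f(x_n + h, state_n + h·k1); state_{n+1} = state_n + (h/2)·(k1 + k2).
0.000000: (1.250000, 0.800000)
  k1 = (1.966800, -1.000000)
  predictor → (1.859708, 0.490000)
  k2 = (2.128620, -0.911257)
  → (1.884790, 0.503755)
(p(0.31), q(0.31)) ≈ (1.8848, 0.5038)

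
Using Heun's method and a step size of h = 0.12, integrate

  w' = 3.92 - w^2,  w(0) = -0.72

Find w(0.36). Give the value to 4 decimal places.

0.6208

Heun: k1 = f(t_n, w_n); k2 = f(t_n + h, w_n + h·k1); w_{n+1} = w_n + (h/2)·(k1 + k2).
t=0.000000, w=-0.720000:
  k1 = f(0.000000, -0.720000) = 3.401600
  k2 = f(0.120000, -0.311808) = 3.822776
  w ← -0.720000 + (0.12/2)·(3.401600 + 3.822776) = -0.286537
t=0.120000, w=-0.286537:
  k1 = f(0.120000, -0.286537) = 3.837896
  k2 = f(0.240000, 0.174010) = 3.889720
  w ← -0.286537 + (0.12/2)·(3.837896 + 3.889720) = 0.177120
t=0.240000, w=0.177120:
  k1 = f(0.240000, 0.177120) = 3.888629
  k2 = f(0.360000, 0.643755) = 3.505580
  w ← 0.177120 + (0.12/2)·(3.888629 + 3.505580) = 0.620772
w(0.36) ≈ 0.6208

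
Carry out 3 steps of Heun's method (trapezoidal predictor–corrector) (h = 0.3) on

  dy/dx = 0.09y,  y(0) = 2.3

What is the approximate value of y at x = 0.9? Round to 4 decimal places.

2.4940

Heun: k1 = f(x_n, y_n); k2 = f(x_n + h, y_n + h·k1); y_{n+1} = y_n + (h/2)·(k1 + k2).
x=0.000000, y=2.300000:
  k1 = f(0.000000, 2.300000) = 0.207000
  k2 = f(0.300000, 2.362100) = 0.212589
  y ← 2.300000 + (0.3/2)·(0.207000 + 0.212589) = 2.362938
x=0.300000, y=2.362938:
  k1 = f(0.300000, 2.362938) = 0.212664
  k2 = f(0.600000, 2.426738) = 0.218406
  y ← 2.362938 + (0.3/2)·(0.212664 + 0.218406) = 2.427599
x=0.600000, y=2.427599:
  k1 = f(0.600000, 2.427599) = 0.218484
  k2 = f(0.900000, 2.493144) = 0.224383
  y ← 2.427599 + (0.3/2)·(0.218484 + 0.224383) = 2.494029
y(0.9) ≈ 2.4940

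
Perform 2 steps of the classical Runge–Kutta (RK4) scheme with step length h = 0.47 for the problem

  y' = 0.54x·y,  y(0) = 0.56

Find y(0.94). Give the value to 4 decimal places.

0.7109

RK4: k1 = f(x_n, y_n); k2 = f(x_n + h/2, y_n + (h/2)·k1); k3 = f(x_n + h/2, y_n + (h/2)·k2); k4 = f(x_n + h, y_n + h·k3); y_{n+1} = y_n + (h/6)·(k1 + 2k2 + 2k3 + k4).
x=0.000000, y=0.560000:
  k1 = f(0.000000, 0.560000) = 0.000000
  k2 = f(0.235000, 0.560000) = 0.071064
  k3 = f(0.235000, 0.576700) = 0.073183
  k4 = f(0.470000, 0.594396) = 0.150858
  y ← 0.560000 + (0.47/6)·(k1 + 2k2 + 2k3 + k4) = 0.594416
x=0.470000, y=0.594416:
  k1 = f(0.470000, 0.594416) = 0.150863
  k2 = f(0.705000, 0.629869) = 0.239791
  k3 = f(0.705000, 0.650767) = 0.247747
  k4 = f(0.940000, 0.710857) = 0.360831
  y ← 0.594416 + (0.47/6)·(k1 + 2k2 + 2k3 + k4) = 0.710880
y(0.94) ≈ 0.7109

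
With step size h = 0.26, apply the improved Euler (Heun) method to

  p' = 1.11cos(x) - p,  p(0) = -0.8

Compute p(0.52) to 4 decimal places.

Heun: k1 = f(x_n, p_n); k2 = f(x_n + h, p_n + h·k1); p_{n+1} = p_n + (h/2)·(k1 + k2).
x=0.000000, p=-0.800000:
  k1 = f(0.000000, -0.800000) = 1.910000
  k2 = f(0.260000, -0.303400) = 1.376093
  p ← -0.800000 + (0.26/2)·(1.910000 + 1.376093) = -0.372808
x=0.260000, p=-0.372808:
  k1 = f(0.260000, -0.372808) = 1.445501
  k2 = f(0.520000, 0.003022) = 0.960257
  p ← -0.372808 + (0.26/2)·(1.445501 + 0.960257) = -0.060059
p(0.52) ≈ -0.0601

-0.0601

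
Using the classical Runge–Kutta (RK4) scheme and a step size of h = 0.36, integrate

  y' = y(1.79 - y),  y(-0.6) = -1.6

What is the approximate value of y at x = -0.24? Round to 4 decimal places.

RK4: k1 = f(x_n, y_n); k2 = f(x_n + h/2, y_n + (h/2)·k1); k3 = f(x_n + h/2, y_n + (h/2)·k2); k4 = f(x_n + h, y_n + h·k3); y_{n+1} = y_n + (h/6)·(k1 + 2k2 + 2k3 + k4).
x=-0.600000, y=-1.600000:
  k1 = f(-0.600000, -1.600000) = -5.424000
  k2 = f(-0.420000, -2.576320) = -11.249038
  k3 = f(-0.420000, -3.624827) = -19.627809
  k4 = f(-0.240000, -8.666011) = -90.611910
  y ← -1.600000 + (0.36/6)·(k1 + 2k2 + 2k3 + k4) = -11.067376
y(-0.24) ≈ -11.0674

-11.0674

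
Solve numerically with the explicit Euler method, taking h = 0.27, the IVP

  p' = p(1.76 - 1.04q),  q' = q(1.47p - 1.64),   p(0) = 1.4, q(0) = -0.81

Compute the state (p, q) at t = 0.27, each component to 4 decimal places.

2.3837, -0.9014

Euler on (p,q): p_{n+1} = p_n + h·p', q_{n+1} = q_n + h·q'.
0.000000: (1.400000, -0.810000); f=(3.643360, -0.338580) → (2.383707, -0.901417)
(p(0.27), q(0.27)) ≈ (2.3837, -0.9014)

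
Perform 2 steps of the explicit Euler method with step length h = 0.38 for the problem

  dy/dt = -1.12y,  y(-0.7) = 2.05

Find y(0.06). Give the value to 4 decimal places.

0.6764

Euler: y_{n+1} = y_n + h·f(t_n, y_n).
t=-0.700000, y=2.050000: f=-2.296000 → y ← 2.050000 + 0.38·(-2.296000) = 1.177520
t=-0.320000, y=1.177520: f=-1.318822 → y ← 1.177520 + 0.38·(-1.318822) = 0.676367
y(0.06) ≈ 0.6764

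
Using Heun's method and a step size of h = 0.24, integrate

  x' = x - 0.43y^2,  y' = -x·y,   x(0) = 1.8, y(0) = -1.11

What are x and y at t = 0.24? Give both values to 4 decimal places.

2.1845, -0.7110

Heun on (x,y): k1 = f(t_n, state_n); k2 = f(t_n + h, state_n + h·k1); state_{n+1} = state_n + (h/2)·(k1 + k2).
0.000000: (1.800000, -1.110000)
  k1 = (1.270197, 1.998000)
  predictor → (2.104847, -0.630480)
  k2 = (1.933920, 1.327064)
  → (2.184494, -0.710992)
(x(0.24), y(0.24)) ≈ (2.1845, -0.7110)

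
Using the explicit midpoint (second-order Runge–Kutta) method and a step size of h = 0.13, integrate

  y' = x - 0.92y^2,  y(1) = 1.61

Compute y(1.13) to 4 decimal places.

1.4721

Midpoint: k1 = f(x_n, y_n); k2 = f(x_n + h/2, y_n + (h/2)·k1); y_{n+1} = y_n + h·k2.
x=1.000000, y=1.610000:
  k1 = f(1.000000, 1.610000) = -1.384732
  k2 = f(1.065000, 1.519992) = -1.060547
  y ← 1.610000 + 0.13·(-1.060547) = 1.472129
y(1.13) ≈ 1.4721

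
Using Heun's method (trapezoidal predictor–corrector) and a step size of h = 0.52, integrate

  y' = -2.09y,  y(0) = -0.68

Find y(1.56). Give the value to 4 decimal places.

Heun: k1 = f(x_n, y_n); k2 = f(x_n + h, y_n + h·k1); y_{n+1} = y_n + (h/2)·(k1 + k2).
x=0.000000, y=-0.680000:
  k1 = f(0.000000, -0.680000) = 1.421200
  k2 = f(0.520000, 0.059024) = -0.123360
  y ← -0.680000 + (0.52/2)·(1.421200 + (-0.123360)) = -0.342562
x=0.520000, y=-0.342562:
  k1 = f(0.520000, -0.342562) = 0.715954
  k2 = f(1.040000, 0.029734) = -0.062145
  y ← -0.342562 + (0.52/2)·(0.715954 + (-0.062145)) = -0.172571
x=1.040000, y=-0.172571:
  k1 = f(1.040000, -0.172571) = 0.360674
  k2 = f(1.560000, 0.014979) = -0.031307
  y ← -0.172571 + (0.52/2)·(0.360674 + (-0.031307)) = -0.086936
y(1.56) ≈ -0.0869

-0.0869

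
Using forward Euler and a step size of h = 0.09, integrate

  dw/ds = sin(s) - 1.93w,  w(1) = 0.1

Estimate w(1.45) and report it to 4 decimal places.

Euler: w_{n+1} = w_n + h·f(s_n, w_n).
s=1.000000, w=0.100000: f=0.648471 → w ← 0.100000 + 0.09·0.648471 = 0.158362
s=1.090000, w=0.158362: f=0.580988 → w ← 0.158362 + 0.09·0.580988 = 0.210651
s=1.180000, w=0.210651: f=0.518049 → w ← 0.210651 + 0.09·0.518049 = 0.257276
s=1.270000, w=0.257276: f=0.458559 → w ← 0.257276 + 0.09·0.458559 = 0.298546
s=1.360000, w=0.298546: f=0.401671 → w ← 0.298546 + 0.09·0.401671 = 0.334696
w(1.45) ≈ 0.3347

0.3347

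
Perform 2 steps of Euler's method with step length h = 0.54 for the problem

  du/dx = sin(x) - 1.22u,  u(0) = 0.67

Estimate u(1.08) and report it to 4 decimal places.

0.3556

Euler: u_{n+1} = u_n + h·f(x_n, u_n).
x=0.000000, u=0.670000: f=-0.817400 → u ← 0.670000 + 0.54·(-0.817400) = 0.228604
x=0.540000, u=0.228604: f=0.235239 → u ← 0.228604 + 0.54·0.235239 = 0.355633
u(1.08) ≈ 0.3556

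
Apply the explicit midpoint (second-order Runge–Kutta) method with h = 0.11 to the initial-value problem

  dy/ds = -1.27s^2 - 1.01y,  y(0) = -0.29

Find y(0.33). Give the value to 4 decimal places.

Midpoint: k1 = f(s_n, y_n); k2 = f(s_n + h/2, y_n + (h/2)·k1); y_{n+1} = y_n + h·k2.
s=0.000000, y=-0.290000:
  k1 = f(0.000000, -0.290000) = 0.292900
  k2 = f(0.055000, -0.273890) = 0.272788
  y ← -0.290000 + 0.11·0.272788 = -0.259993
s=0.110000, y=-0.259993:
  k1 = f(0.110000, -0.259993) = 0.247226
  k2 = f(0.165000, -0.246396) = 0.214284
  y ← -0.259993 + 0.11·0.214284 = -0.236422
s=0.220000, y=-0.236422:
  k1 = f(0.220000, -0.236422) = 0.177318
  k2 = f(0.275000, -0.226670) = 0.132893
  y ← -0.236422 + 0.11·0.132893 = -0.221804
y(0.33) ≈ -0.2218

-0.2218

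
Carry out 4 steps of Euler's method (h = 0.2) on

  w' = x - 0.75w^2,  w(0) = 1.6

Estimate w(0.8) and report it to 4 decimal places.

Euler: w_{n+1} = w_n + h·f(x_n, w_n).
x=0.000000, w=1.600000: f=-1.920000 → w ← 1.600000 + 0.2·(-1.920000) = 1.216000
x=0.200000, w=1.216000: f=-0.908992 → w ← 1.216000 + 0.2·(-0.908992) = 1.034202
x=0.400000, w=1.034202: f=-0.402180 → w ← 1.034202 + 0.2·(-0.402180) = 0.953766
x=0.600000, w=0.953766: f=-0.082252 → w ← 0.953766 + 0.2·(-0.082252) = 0.937315
w(0.8) ≈ 0.9373

0.9373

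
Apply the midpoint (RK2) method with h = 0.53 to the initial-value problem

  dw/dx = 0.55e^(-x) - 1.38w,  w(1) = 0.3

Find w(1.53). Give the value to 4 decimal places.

0.2039

Midpoint: k1 = f(x_n, w_n); k2 = f(x_n + h/2, w_n + (h/2)·k1); w_{n+1} = w_n + h·k2.
x=1.000000, w=0.300000:
  k1 = f(1.000000, 0.300000) = -0.211666
  k2 = f(1.265000, 0.243908) = -0.181362
  w ← 0.300000 + 0.53·(-0.181362) = 0.203878
w(1.53) ≈ 0.2039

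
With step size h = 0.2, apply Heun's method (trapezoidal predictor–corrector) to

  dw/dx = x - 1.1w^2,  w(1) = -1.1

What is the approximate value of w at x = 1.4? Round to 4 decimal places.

-1.2152

Heun: k1 = f(x_n, w_n); k2 = f(x_n + h, w_n + h·k1); w_{n+1} = w_n + (h/2)·(k1 + k2).
x=1.000000, w=-1.100000:
  k1 = f(1.000000, -1.100000) = -0.331000
  k2 = f(1.200000, -1.166200) = -0.296025
  w ← -1.100000 + (0.2/2)·(-0.331000 + (-0.296025)) = -1.162702
x=1.200000, w=-1.162702:
  k1 = f(1.200000, -1.162702) = -0.287065
  k2 = f(1.400000, -1.220115) = -0.237550
  w ← -1.162702 + (0.2/2)·(-0.287065 + (-0.237550)) = -1.215164
w(1.4) ≈ -1.2152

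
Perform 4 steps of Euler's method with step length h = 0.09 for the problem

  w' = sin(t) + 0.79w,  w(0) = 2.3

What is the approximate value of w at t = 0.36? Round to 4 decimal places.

Euler: w_{n+1} = w_n + h·f(t_n, w_n).
t=0.000000, w=2.300000: f=1.817000 → w ← 2.300000 + 0.09·1.817000 = 2.463530
t=0.090000, w=2.463530: f=2.036067 → w ← 2.463530 + 0.09·2.036067 = 2.646776
t=0.180000, w=2.646776: f=2.269983 → w ← 2.646776 + 0.09·2.269983 = 2.851074
t=0.270000, w=2.851074: f=2.519080 → w ← 2.851074 + 0.09·2.519080 = 3.077792
w(0.36) ≈ 3.0778

3.0778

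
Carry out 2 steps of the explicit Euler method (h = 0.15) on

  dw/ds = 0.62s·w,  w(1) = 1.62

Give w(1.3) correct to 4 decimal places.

1.9600

Euler: w_{n+1} = w_n + h·f(s_n, w_n).
s=1.000000, w=1.620000: f=1.004400 → w ← 1.620000 + 0.15·1.004400 = 1.770660
s=1.150000, w=1.770660: f=1.262481 → w ← 1.770660 + 0.15·1.262481 = 1.960032
w(1.3) ≈ 1.9600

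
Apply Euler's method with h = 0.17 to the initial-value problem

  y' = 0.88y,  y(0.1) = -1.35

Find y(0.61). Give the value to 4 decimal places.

Euler: y_{n+1} = y_n + h·f(t_n, y_n).
t=0.100000, y=-1.350000: f=-1.188000 → y ← -1.350000 + 0.17·(-1.188000) = -1.551960
t=0.270000, y=-1.551960: f=-1.365725 → y ← -1.551960 + 0.17·(-1.365725) = -1.784133
t=0.440000, y=-1.784133: f=-1.570037 → y ← -1.784133 + 0.17·(-1.570037) = -2.051040
y(0.61) ≈ -2.0510

-2.0510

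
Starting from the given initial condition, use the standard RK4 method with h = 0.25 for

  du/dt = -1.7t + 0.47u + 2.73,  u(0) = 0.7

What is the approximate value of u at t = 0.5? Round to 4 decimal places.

RK4: k1 = f(t_n, u_n); k2 = f(t_n + h/2, u_n + (h/2)·k1); k3 = f(t_n + h/2, u_n + (h/2)·k2); k4 = f(t_n + h, u_n + h·k3); u_{n+1} = u_n + (h/6)·(k1 + 2k2 + 2k3 + k4).
t=0.000000, u=0.700000:
  k1 = f(0.000000, 0.700000) = 3.059000
  k2 = f(0.125000, 1.082375) = 3.026216
  k3 = f(0.125000, 1.078277) = 3.024290
  k4 = f(0.250000, 1.456073) = 2.989354
  u ← 0.700000 + (0.25/6)·(k1 + 2k2 + 2k3 + k4) = 1.456224
t=0.250000, u=1.456224:
  k1 = f(0.250000, 1.456224) = 2.989425
  k2 = f(0.375000, 1.829902) = 2.952554
  k3 = f(0.375000, 1.825293) = 2.950388
  k4 = f(0.500000, 2.193821) = 2.911096
  u ← 1.456224 + (0.25/6)·(k1 + 2k2 + 2k3 + k4) = 2.193990
u(0.5) ≈ 2.1940

2.1940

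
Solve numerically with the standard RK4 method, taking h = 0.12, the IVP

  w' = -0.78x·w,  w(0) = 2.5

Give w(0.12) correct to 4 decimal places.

RK4: k1 = f(x_n, w_n); k2 = f(x_n + h/2, w_n + (h/2)·k1); k3 = f(x_n + h/2, w_n + (h/2)·k2); k4 = f(x_n + h, w_n + h·k3); w_{n+1} = w_n + (h/6)·(k1 + 2k2 + 2k3 + k4).
x=0.000000, w=2.500000:
  k1 = f(0.000000, 2.500000) = 0.000000
  k2 = f(0.060000, 2.500000) = -0.117000
  k3 = f(0.060000, 2.492980) = -0.116671
  k4 = f(0.120000, 2.485999) = -0.232690
  w ← 2.500000 + (0.12/6)·(k1 + 2k2 + 2k3 + k4) = 2.485999
w(0.12) ≈ 2.4860

2.4860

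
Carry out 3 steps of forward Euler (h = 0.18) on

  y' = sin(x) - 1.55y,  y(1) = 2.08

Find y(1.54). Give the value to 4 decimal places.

Euler: y_{n+1} = y_n + h·f(x_n, y_n).
x=1.000000, y=2.080000: f=-2.382529 → y ← 2.080000 + 0.18·(-2.382529) = 1.651145
x=1.180000, y=1.651145: f=-1.634668 → y ← 1.651145 + 0.18·(-1.634668) = 1.356904
x=1.360000, y=1.356904: f=-1.125337 → y ← 1.356904 + 0.18·(-1.125337) = 1.154344
y(1.54) ≈ 1.1543

1.1543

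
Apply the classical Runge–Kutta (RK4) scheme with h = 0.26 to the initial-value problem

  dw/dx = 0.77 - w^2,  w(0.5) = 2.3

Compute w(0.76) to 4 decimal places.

RK4: k1 = f(x_n, w_n); k2 = f(x_n + h/2, w_n + (h/2)·k1); k3 = f(x_n + h/2, w_n + (h/2)·k2); k4 = f(x_n + h, w_n + h·k3); w_{n+1} = w_n + (h/6)·(k1 + 2k2 + 2k3 + k4).
x=0.500000, w=2.300000:
  k1 = f(0.500000, 2.300000) = -4.520000
  k2 = f(0.630000, 1.712400) = -2.162314
  k3 = f(0.630000, 2.018899) = -3.305954
  k4 = f(0.760000, 1.440452) = -1.304902
  w ← 2.300000 + (0.26/6)·(k1 + 2k2 + 2k3 + k4) = 1.573671
w(0.76) ≈ 1.5737

1.5737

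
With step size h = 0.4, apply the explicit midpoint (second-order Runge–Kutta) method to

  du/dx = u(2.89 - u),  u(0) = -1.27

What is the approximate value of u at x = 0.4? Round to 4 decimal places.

-6.1249

Midpoint: k1 = f(x_n, u_n); k2 = f(x_n + h/2, u_n + (h/2)·k1); u_{n+1} = u_n + h·k2.
x=0.000000, u=-1.270000:
  k1 = f(0.000000, -1.270000) = -5.283200
  k2 = f(0.200000, -2.326640) = -12.137243
  u ← -1.270000 + 0.4·(-12.137243) = -6.124897
u(0.4) ≈ -6.1249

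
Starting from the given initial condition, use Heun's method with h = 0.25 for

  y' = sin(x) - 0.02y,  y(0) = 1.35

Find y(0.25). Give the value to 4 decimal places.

Heun: k1 = f(x_n, y_n); k2 = f(x_n + h, y_n + h·k1); y_{n+1} = y_n + (h/2)·(k1 + k2).
x=0.000000, y=1.350000:
  k1 = f(0.000000, 1.350000) = -0.027000
  k2 = f(0.250000, 1.343250) = 0.220539
  y ← 1.350000 + (0.25/2)·(-0.027000 + 0.220539) = 1.374192
y(0.25) ≈ 1.3742

1.3742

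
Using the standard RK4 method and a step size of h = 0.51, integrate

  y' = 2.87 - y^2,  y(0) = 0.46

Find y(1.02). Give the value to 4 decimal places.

1.6024

RK4: k1 = f(x_n, y_n); k2 = f(x_n + h/2, y_n + (h/2)·k1); k3 = f(x_n + h/2, y_n + (h/2)·k2); k4 = f(x_n + h, y_n + h·k3); y_{n+1} = y_n + (h/6)·(k1 + 2k2 + 2k3 + k4).
x=0.000000, y=0.460000:
  k1 = f(0.000000, 0.460000) = 2.658400
  k2 = f(0.255000, 1.137892) = 1.575202
  k3 = f(0.255000, 0.861676) = 2.127514
  k4 = f(0.510000, 1.545032) = 0.482876
  y ← 0.460000 + (0.51/6)·(k1 + 2k2 + 2k3 + k4) = 1.356470
x=0.510000, y=1.356470:
  k1 = f(0.510000, 1.356470) = 1.029989
  k2 = f(0.765000, 1.619117) = 0.248459
  k3 = f(0.765000, 1.419827) = 0.854091
  k4 = f(1.020000, 1.792056) = -0.341466
  y ← 1.356470 + (0.51/6)·(k1 + 2k2 + 2k3 + k4) = 1.602428
y(1.02) ≈ 1.6024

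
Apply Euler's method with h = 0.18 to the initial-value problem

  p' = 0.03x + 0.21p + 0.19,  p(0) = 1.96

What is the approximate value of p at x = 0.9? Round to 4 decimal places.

Euler: p_{n+1} = p_n + h·f(x_n, p_n).
x=0.000000, p=1.960000: f=0.601600 → p ← 1.960000 + 0.18·0.601600 = 2.068288
x=0.180000, p=2.068288: f=0.629740 → p ← 2.068288 + 0.18·0.629740 = 2.181641
x=0.360000, p=2.181641: f=0.658945 → p ← 2.181641 + 0.18·0.658945 = 2.300251
x=0.540000, p=2.300251: f=0.689253 → p ← 2.300251 + 0.18·0.689253 = 2.424317
x=0.720000, p=2.424317: f=0.720707 → p ← 2.424317 + 0.18·0.720707 = 2.554044
p(0.9) ≈ 2.5540

2.5540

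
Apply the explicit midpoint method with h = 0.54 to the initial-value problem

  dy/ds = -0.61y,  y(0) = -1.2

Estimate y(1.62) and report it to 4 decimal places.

Midpoint: k1 = f(s_n, y_n); k2 = f(s_n + h/2, y_n + (h/2)·k1); y_{n+1} = y_n + h·k2.
s=0.000000, y=-1.200000:
  k1 = f(0.000000, -1.200000) = 0.732000
  k2 = f(0.270000, -1.002360) = 0.611440
  y ← -1.200000 + 0.54·0.611440 = -0.869823
s=0.540000, y=-0.869823:
  k1 = f(0.540000, -0.869823) = 0.530592
  k2 = f(0.810000, -0.726563) = 0.443203
  y ← -0.869823 + 0.54·0.443203 = -0.630493
s=1.080000, y=-0.630493:
  k1 = f(1.080000, -0.630493) = 0.384601
  k2 = f(1.350000, -0.526651) = 0.321257
  y ← -0.630493 + 0.54·0.321257 = -0.457014
y(1.62) ≈ -0.4570

-0.4570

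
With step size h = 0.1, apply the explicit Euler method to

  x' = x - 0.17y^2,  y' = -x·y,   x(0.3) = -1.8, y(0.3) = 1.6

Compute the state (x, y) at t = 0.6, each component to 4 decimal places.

Euler on (x,y): x_{n+1} = x_n + h·x', y_{n+1} = y_n + h·y'.
0.300000: (-1.800000, 1.600000); f=(-2.235200, 2.880000) → (-2.023520, 1.888000)
0.400000: (-2.023520, 1.888000); f=(-2.629492, 3.820406) → (-2.286469, 2.270041)
0.500000: (-2.286469, 2.270041); f=(-3.162494, 5.190378) → (-2.602719, 2.789078)
(x(0.6), y(0.6)) ≈ (-2.6027, 2.7891)

-2.6027, 2.7891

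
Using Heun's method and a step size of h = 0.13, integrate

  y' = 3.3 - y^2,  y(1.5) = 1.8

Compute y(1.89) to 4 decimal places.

1.8122

Heun: k1 = f(x_n, y_n); k2 = f(x_n + h, y_n + h·k1); y_{n+1} = y_n + (h/2)·(k1 + k2).
x=1.500000, y=1.800000:
  k1 = f(1.500000, 1.800000) = 0.060000
  k2 = f(1.630000, 1.807800) = 0.031859
  y ← 1.800000 + (0.13/2)·(0.060000 + 0.031859) = 1.805971
x=1.630000, y=1.805971:
  k1 = f(1.630000, 1.805971) = 0.038469
  k2 = f(1.760000, 1.810972) = 0.020381
  y ← 1.805971 + (0.13/2)·(0.038469 + 0.020381) = 1.809796
x=1.760000, y=1.809796:
  k1 = f(1.760000, 1.809796) = 0.024638
  k2 = f(1.890000, 1.812999) = 0.013034
  y ← 1.809796 + (0.13/2)·(0.024638 + 0.013034) = 1.812245
y(1.89) ≈ 1.8122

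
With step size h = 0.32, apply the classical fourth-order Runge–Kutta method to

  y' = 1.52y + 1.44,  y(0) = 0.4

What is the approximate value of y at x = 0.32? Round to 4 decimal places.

1.2437

RK4: k1 = f(x_n, y_n); k2 = f(x_n + h/2, y_n + (h/2)·k1); k3 = f(x_n + h/2, y_n + (h/2)·k2); k4 = f(x_n + h, y_n + h·k3); y_{n+1} = y_n + (h/6)·(k1 + 2k2 + 2k3 + k4).
x=0.000000, y=0.400000:
  k1 = f(0.000000, 0.400000) = 2.048000
  k2 = f(0.160000, 0.727680) = 2.546074
  k3 = f(0.160000, 0.807372) = 2.667205
  k4 = f(0.320000, 1.253506) = 3.345329
  y ← 0.400000 + (0.32/6)·(k1 + 2k2 + 2k3 + k4) = 1.243727
y(0.32) ≈ 1.2437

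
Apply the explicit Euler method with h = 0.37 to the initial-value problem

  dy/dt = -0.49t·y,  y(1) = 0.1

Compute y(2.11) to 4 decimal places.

Euler: y_{n+1} = y_n + h·f(t_n, y_n).
t=1.000000, y=0.100000: f=-0.049000 → y ← 0.100000 + 0.37·(-0.049000) = 0.081870
t=1.370000, y=0.081870: f=-0.054959 → y ← 0.081870 + 0.37·(-0.054959) = 0.061535
t=1.740000, y=0.061535: f=-0.052465 → y ← 0.061535 + 0.37·(-0.052465) = 0.042123
y(2.11) ≈ 0.0421

0.0421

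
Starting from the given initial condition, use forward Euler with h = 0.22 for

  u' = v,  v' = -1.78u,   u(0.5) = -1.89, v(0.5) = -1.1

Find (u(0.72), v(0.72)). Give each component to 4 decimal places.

-2.1320, -0.3599

Euler on (u,v): u_{n+1} = u_n + h·u', v_{n+1} = v_n + h·v'.
0.500000: (-1.890000, -1.100000); f=(-1.100000, 3.364200) → (-2.132000, -0.359876)
(u(0.72), v(0.72)) ≈ (-2.1320, -0.3599)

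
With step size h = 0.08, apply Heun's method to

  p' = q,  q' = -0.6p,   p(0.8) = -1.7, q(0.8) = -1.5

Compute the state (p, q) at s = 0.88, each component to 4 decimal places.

-1.8167, -1.4155

Heun on (p,q): k1 = f(s_n, state_n); k2 = f(s_n + h, state_n + h·k1); state_{n+1} = state_n + (h/2)·(k1 + k2).
0.800000: (-1.700000, -1.500000)
  k1 = (-1.500000, 1.020000)
  predictor → (-1.820000, -1.418400)
  k2 = (-1.418400, 1.092000)
  → (-1.816736, -1.415520)
(p(0.88), q(0.88)) ≈ (-1.8167, -1.4155)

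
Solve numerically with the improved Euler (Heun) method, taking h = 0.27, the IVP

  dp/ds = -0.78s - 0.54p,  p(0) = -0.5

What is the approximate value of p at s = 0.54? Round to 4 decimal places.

-0.4797

Heun: k1 = f(s_n, p_n); k2 = f(s_n + h, p_n + h·k1); p_{n+1} = p_n + (h/2)·(k1 + k2).
s=0.000000, p=-0.500000:
  k1 = f(0.000000, -0.500000) = 0.270000
  k2 = f(0.270000, -0.427100) = 0.020034
  p ← -0.500000 + (0.27/2)·(0.270000 + 0.020034) = -0.460845
s=0.270000, p=-0.460845:
  k1 = f(0.270000, -0.460845) = 0.038257
  k2 = f(0.540000, -0.450516) = -0.177921
  p ← -0.460845 + (0.27/2)·(0.038257 + (-0.177921)) = -0.479700
p(0.54) ≈ -0.4797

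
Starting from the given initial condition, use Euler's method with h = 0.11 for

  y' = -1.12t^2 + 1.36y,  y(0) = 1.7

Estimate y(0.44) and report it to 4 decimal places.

2.9469

Euler: y_{n+1} = y_n + h·f(t_n, y_n).
t=0.000000, y=1.700000: f=2.312000 → y ← 1.700000 + 0.11·2.312000 = 1.954320
t=0.110000, y=1.954320: f=2.644323 → y ← 1.954320 + 0.11·2.644323 = 2.245196
t=0.220000, y=2.245196: f=2.999258 → y ← 2.245196 + 0.11·2.999258 = 2.575114
t=0.330000, y=2.575114: f=3.380187 → y ← 2.575114 + 0.11·3.380187 = 2.946934
y(0.44) ≈ 2.9469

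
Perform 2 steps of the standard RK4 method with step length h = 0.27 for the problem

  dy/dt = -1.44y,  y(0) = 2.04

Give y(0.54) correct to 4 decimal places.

0.9376

RK4: k1 = f(t_n, y_n); k2 = f(t_n + h/2, y_n + (h/2)·k1); k3 = f(t_n + h/2, y_n + (h/2)·k2); k4 = f(t_n + h, y_n + h·k3); y_{n+1} = y_n + (h/6)·(k1 + 2k2 + 2k3 + k4).
t=0.000000, y=2.040000:
  k1 = f(0.000000, 2.040000) = -2.937600
  k2 = f(0.135000, 1.643424) = -2.366531
  k3 = f(0.135000, 1.720518) = -2.477546
  k4 = f(0.270000, 1.371062) = -1.974330
  y ← 2.040000 + (0.27/6)·(k1 + 2k2 + 2k3 + k4) = 1.382996
t=0.270000, y=1.382996:
  k1 = f(0.270000, 1.382996) = -1.991515
  k2 = f(0.405000, 1.114142) = -1.604364
  k3 = f(0.405000, 1.166407) = -1.679626
  k4 = f(0.540000, 0.929497) = -1.338476
  y ← 1.382996 + (0.27/6)·(k1 + 2k2 + 2k3 + k4) = 0.937588
y(0.54) ≈ 0.9376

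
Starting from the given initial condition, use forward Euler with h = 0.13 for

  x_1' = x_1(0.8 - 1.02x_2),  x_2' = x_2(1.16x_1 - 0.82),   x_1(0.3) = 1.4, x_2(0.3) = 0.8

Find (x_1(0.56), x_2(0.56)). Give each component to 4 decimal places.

1.3787, 0.9756

Euler on (x_1,x_2): x_1_{n+1} = x_1_n + h·x_1', x_2_{n+1} = x_2_n + h·x_2'.
0.300000: (1.400000, 0.800000); f=(-0.022400, 0.643200) → (1.397088, 0.883616)
0.430000: (1.397088, 0.883616); f=(-0.141509, 0.707442) → (1.378692, 0.975584)
(x_1(0.56), x_2(0.56)) ≈ (1.3787, 0.9756)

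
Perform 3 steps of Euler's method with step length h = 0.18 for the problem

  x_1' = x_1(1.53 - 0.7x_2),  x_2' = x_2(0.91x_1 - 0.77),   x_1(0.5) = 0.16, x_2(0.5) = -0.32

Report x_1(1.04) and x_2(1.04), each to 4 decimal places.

Euler on (x_1,x_2): x_1_{n+1} = x_1_n + h·x_1', x_2_{n+1} = x_2_n + h·x_2'.
0.500000: (0.160000, -0.320000); f=(0.280640, 0.199808) → (0.210515, -0.284035)
0.680000: (0.210515, -0.284035); f=(0.363944, 0.164294) → (0.276025, -0.254462)
0.860000: (0.276025, -0.254462); f=(0.471485, 0.132019) → (0.360892, -0.230698)
(x_1(1.04), x_2(1.04)) ≈ (0.3609, -0.2307)

0.3609, -0.2307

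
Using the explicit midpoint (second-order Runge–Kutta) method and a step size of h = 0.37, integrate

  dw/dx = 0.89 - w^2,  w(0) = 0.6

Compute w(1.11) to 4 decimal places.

0.8842

Midpoint: k1 = f(x_n, w_n); k2 = f(x_n + h/2, w_n + (h/2)·k1); w_{n+1} = w_n + h·k2.
x=0.000000, w=0.600000:
  k1 = f(0.000000, 0.600000) = 0.530000
  k2 = f(0.185000, 0.698050) = 0.402726
  w ← 0.600000 + 0.37·0.402726 = 0.749009
x=0.370000, w=0.749009:
  k1 = f(0.370000, 0.749009) = 0.328986
  k2 = f(0.555000, 0.809871) = 0.234109
  w ← 0.749009 + 0.37·0.234109 = 0.835629
x=0.740000, w=0.835629:
  k1 = f(0.740000, 0.835629) = 0.191724
  k2 = f(0.925000, 0.871098) = 0.131188
  w ← 0.835629 + 0.37·0.131188 = 0.884169
w(1.11) ≈ 0.8842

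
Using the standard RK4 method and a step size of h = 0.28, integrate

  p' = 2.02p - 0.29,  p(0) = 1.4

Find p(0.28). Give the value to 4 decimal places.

2.3549

RK4: k1 = f(t_n, p_n); k2 = f(t_n + h/2, p_n + (h/2)·k1); k3 = f(t_n + h/2, p_n + (h/2)·k2); k4 = f(t_n + h, p_n + h·k3); p_{n+1} = p_n + (h/6)·(k1 + 2k2 + 2k3 + k4).
t=0.000000, p=1.400000:
  k1 = f(0.000000, 1.400000) = 2.538000
  k2 = f(0.140000, 1.755320) = 3.255746
  k3 = f(0.140000, 1.855804) = 3.458725
  k4 = f(0.280000, 2.368443) = 4.494255
  p ← 1.400000 + (0.28/6)·(k1 + 2k2 + 2k3 + k4) = 2.354856
p(0.28) ≈ 2.3549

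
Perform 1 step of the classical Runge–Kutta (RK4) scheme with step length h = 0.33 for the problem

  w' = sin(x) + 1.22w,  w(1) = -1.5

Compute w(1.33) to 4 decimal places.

RK4: k1 = f(x_n, w_n); k2 = f(x_n + h/2, w_n + (h/2)·k1); k3 = f(x_n + h/2, w_n + (h/2)·k2); k4 = f(x_n + h, w_n + h·k3); w_{n+1} = w_n + (h/6)·(k1 + 2k2 + 2k3 + k4).
x=1.000000, w=-1.500000:
  k1 = f(1.000000, -1.500000) = -0.988529
  k2 = f(1.165000, -1.663107) = -1.110203
  k3 = f(1.165000, -1.683183) = -1.134695
  k4 = f(1.330000, -1.874449) = -1.315680
  w ← -1.500000 + (0.33/6)·(k1 + 2k2 + 2k3 + k4) = -1.873670
w(1.33) ≈ -1.8737

-1.8737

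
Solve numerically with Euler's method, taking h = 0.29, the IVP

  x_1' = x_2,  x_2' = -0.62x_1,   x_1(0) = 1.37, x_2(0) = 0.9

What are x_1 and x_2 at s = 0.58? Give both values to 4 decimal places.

1.8206, 0.3604

Euler on (x_1,x_2): x_1_{n+1} = x_1_n + h·x_1', x_2_{n+1} = x_2_n + h·x_2'.
0.000000: (1.370000, 0.900000); f=(0.900000, -0.849400) → (1.631000, 0.653674)
0.290000: (1.631000, 0.653674); f=(0.653674, -1.011220) → (1.820565, 0.360420)
(x_1(0.58), x_2(0.58)) ≈ (1.8206, 0.3604)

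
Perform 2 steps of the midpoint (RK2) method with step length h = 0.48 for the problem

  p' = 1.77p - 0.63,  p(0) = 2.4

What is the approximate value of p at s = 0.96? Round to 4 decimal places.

Midpoint: k1 = f(s_n, p_n); k2 = f(s_n + h/2, p_n + (h/2)·k1); p_{n+1} = p_n + h·k2.
s=0.000000, p=2.400000:
  k1 = f(0.000000, 2.400000) = 3.618000
  k2 = f(0.240000, 3.268320) = 5.154926
  p ← 2.400000 + 0.48·5.154926 = 4.874365
s=0.480000, p=4.874365:
  k1 = f(0.480000, 4.874365) = 7.997625
  k2 = f(0.720000, 6.793795) = 11.395017
  p ← 4.874365 + 0.48·11.395017 = 10.343973
p(0.96) ≈ 10.3440

10.3440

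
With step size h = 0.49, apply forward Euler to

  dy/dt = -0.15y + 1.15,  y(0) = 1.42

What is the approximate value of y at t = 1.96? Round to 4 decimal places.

Euler: y_{n+1} = y_n + h·f(t_n, y_n).
t=0.000000, y=1.420000: f=0.937000 → y ← 1.420000 + 0.49·0.937000 = 1.879130
t=0.490000, y=1.879130: f=0.868130 → y ← 1.879130 + 0.49·0.868130 = 2.304514
t=0.980000, y=2.304514: f=0.804323 → y ← 2.304514 + 0.49·0.804323 = 2.698632
t=1.470000, y=2.698632: f=0.745205 → y ← 2.698632 + 0.49·0.745205 = 3.063783
y(1.96) ≈ 3.0638

3.0638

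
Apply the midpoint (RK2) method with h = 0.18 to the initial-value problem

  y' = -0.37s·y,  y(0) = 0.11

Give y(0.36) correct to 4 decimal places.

0.1074

Midpoint: k1 = f(s_n, y_n); k2 = f(s_n + h/2, y_n + (h/2)·k1); y_{n+1} = y_n + h·k2.
s=0.000000, y=0.110000:
  k1 = f(0.000000, 0.110000) = 0.000000
  k2 = f(0.090000, 0.110000) = -0.003663
  y ← 0.110000 + 0.18·(-0.003663) = 0.109341
s=0.180000, y=0.109341:
  k1 = f(0.180000, 0.109341) = -0.007282
  k2 = f(0.270000, 0.108685) = -0.010858
  y ← 0.109341 + 0.18·(-0.010858) = 0.107386
y(0.36) ≈ 0.1074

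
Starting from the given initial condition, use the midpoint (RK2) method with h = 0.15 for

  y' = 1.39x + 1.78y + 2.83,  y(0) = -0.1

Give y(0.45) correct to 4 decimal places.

1.8830

Midpoint: k1 = f(x_n, y_n); k2 = f(x_n + h/2, y_n + (h/2)·k1); y_{n+1} = y_n + h·k2.
x=0.000000, y=-0.100000:
  k1 = f(0.000000, -0.100000) = 2.652000
  k2 = f(0.075000, 0.098900) = 3.110292
  y ← -0.100000 + 0.15·3.110292 = 0.366544
x=0.150000, y=0.366544:
  k1 = f(0.150000, 0.366544) = 3.690948
  k2 = f(0.225000, 0.643365) = 4.287940
  y ← 0.366544 + 0.15·4.287940 = 1.009735
x=0.300000, y=1.009735:
  k1 = f(0.300000, 1.009735) = 5.044328
  k2 = f(0.375000, 1.388059) = 5.821996
  y ← 1.009735 + 0.15·5.821996 = 1.883034
y(0.45) ≈ 1.8830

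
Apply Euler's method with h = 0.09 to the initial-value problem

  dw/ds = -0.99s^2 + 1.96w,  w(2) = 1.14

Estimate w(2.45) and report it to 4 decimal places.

Euler: w_{n+1} = w_n + h·f(s_n, w_n).
s=2.000000, w=1.140000: f=-1.725600 → w ← 1.140000 + 0.09·(-1.725600) = 0.984696
s=2.090000, w=0.984696: f=-2.394415 → w ← 0.984696 + 0.09·(-2.394415) = 0.769199
s=2.180000, w=0.769199: f=-3.197247 → w ← 0.769199 + 0.09·(-3.197247) = 0.481446
s=2.270000, w=0.481446: f=-4.157736 → w ← 0.481446 + 0.09·(-4.157736) = 0.107250
s=2.360000, w=0.107250: f=-5.303694 → w ← 0.107250 + 0.09·(-5.303694) = -0.370082
w(2.45) ≈ -0.3701

-0.3701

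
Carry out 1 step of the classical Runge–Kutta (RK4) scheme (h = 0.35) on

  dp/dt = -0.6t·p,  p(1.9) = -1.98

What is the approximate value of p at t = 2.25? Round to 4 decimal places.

-1.2808

RK4: k1 = f(t_n, p_n); k2 = f(t_n + h/2, p_n + (h/2)·k1); k3 = f(t_n + h/2, p_n + (h/2)·k2); k4 = f(t_n + h, p_n + h·k3); p_{n+1} = p_n + (h/6)·(k1 + 2k2 + 2k3 + k4).
t=1.900000, p=-1.980000:
  k1 = f(1.900000, -1.980000) = 2.257200
  k2 = f(2.075000, -1.584990) = 1.973313
  k3 = f(2.075000, -1.634670) = 2.035165
  k4 = f(2.250000, -1.267692) = 1.711385
  p ← -1.980000 + (0.35/6)·(k1 + 2k2 + 2k3 + k4) = -1.280844
p(2.25) ≈ -1.2808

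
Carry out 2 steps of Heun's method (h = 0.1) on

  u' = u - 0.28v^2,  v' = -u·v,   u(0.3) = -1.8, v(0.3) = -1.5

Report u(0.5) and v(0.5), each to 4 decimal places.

-2.4026, -2.2628

Heun on (u,v): k1 = f(s_n, state_n); k2 = f(s_n + h, state_n + h·k1); state_{n+1} = state_n + (h/2)·(k1 + k2).
0.300000: (-1.800000, -1.500000)
  k1 = (-2.430000, -2.700000)
  predictor → (-2.043000, -1.770000)
  k2 = (-2.920212, -3.616110)
  → (-2.067511, -1.815805)
0.400000: (-2.067511, -1.815805)
  k1 = (-2.990712, -3.754197)
  predictor → (-2.366582, -2.191225)
  k2 = (-3.710993, -5.185714)
  → (-2.402596, -2.262801)
(u(0.5), v(0.5)) ≈ (-2.4026, -2.2628)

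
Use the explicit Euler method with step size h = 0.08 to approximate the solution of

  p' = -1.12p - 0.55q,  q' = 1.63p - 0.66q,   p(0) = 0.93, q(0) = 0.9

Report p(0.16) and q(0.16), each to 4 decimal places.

0.6919, 1.0276

Euler on (p,q): p_{n+1} = p_n + h·p', q_{n+1} = q_n + h·q'.
0.000000: (0.930000, 0.900000); f=(-1.536600, 0.921900) → (0.807072, 0.973752)
0.080000: (0.807072, 0.973752); f=(-1.439484, 0.672851) → (0.691913, 1.027580)
(p(0.16), q(0.16)) ≈ (0.6919, 1.0276)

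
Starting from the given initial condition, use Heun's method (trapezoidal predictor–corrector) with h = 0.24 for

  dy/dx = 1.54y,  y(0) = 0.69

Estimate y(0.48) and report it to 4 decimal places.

Heun: k1 = f(x_n, y_n); k2 = f(x_n + h, y_n + h·k1); y_{n+1} = y_n + (h/2)·(k1 + k2).
x=0.000000, y=0.690000:
  k1 = f(0.000000, 0.690000) = 1.062600
  k2 = f(0.240000, 0.945024) = 1.455337
  y ← 0.690000 + (0.24/2)·(1.062600 + 1.455337) = 0.992152
x=0.240000, y=0.992152:
  k1 = f(0.240000, 0.992152) = 1.527915
  k2 = f(0.480000, 1.358852) = 2.092632
  y ← 0.992152 + (0.24/2)·(1.527915 + 2.092632) = 1.426618
y(0.48) ≈ 1.4266

1.4266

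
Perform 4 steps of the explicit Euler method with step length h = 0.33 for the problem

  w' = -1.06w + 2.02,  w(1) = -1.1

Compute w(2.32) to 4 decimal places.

1.3685

Euler: w_{n+1} = w_n + h·f(x_n, w_n).
x=1.000000, w=-1.100000: f=3.186000 → w ← -1.100000 + 0.33·3.186000 = -0.048620
x=1.330000, w=-0.048620: f=2.071537 → w ← -0.048620 + 0.33·2.071537 = 0.634987
x=1.660000, w=0.634987: f=1.346913 → w ← 0.634987 + 0.33·1.346913 = 1.079469
x=1.990000, w=1.079469: f=0.875763 → w ← 1.079469 + 0.33·0.875763 = 1.368471
w(2.32) ≈ 1.3685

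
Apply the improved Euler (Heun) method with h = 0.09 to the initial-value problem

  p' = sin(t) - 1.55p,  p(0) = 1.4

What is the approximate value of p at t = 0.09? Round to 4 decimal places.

Heun: k1 = f(t_n, p_n); k2 = f(t_n + h, p_n + h·k1); p_{n+1} = p_n + (h/2)·(k1 + k2).
t=0.000000, p=1.400000:
  k1 = f(0.000000, 1.400000) = -2.170000
  k2 = f(0.090000, 1.204700) = -1.777406
  p ← 1.400000 + (0.09/2)·(-2.170000 + (-1.777406)) = 1.222367
p(0.09) ≈ 1.2224

1.2224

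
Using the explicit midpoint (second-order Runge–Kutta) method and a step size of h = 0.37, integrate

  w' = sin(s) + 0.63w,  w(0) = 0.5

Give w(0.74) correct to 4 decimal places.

Midpoint: k1 = f(s_n, w_n); k2 = f(s_n + h/2, w_n + (h/2)·k1); w_{n+1} = w_n + h·k2.
s=0.000000, w=0.500000:
  k1 = f(0.000000, 0.500000) = 0.315000
  k2 = f(0.185000, 0.558275) = 0.535660
  w ← 0.500000 + 0.37·0.535660 = 0.698194
s=0.370000, w=0.698194:
  k1 = f(0.370000, 0.698194) = 0.801478
  k2 = f(0.555000, 0.846467) = 1.060218
  w ← 0.698194 + 0.37·1.060218 = 1.090475
w(0.74) ≈ 1.0905

1.0905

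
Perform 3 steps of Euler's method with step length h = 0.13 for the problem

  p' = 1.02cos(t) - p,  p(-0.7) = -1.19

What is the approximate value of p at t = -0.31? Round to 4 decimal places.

-0.4898

Euler: p_{n+1} = p_n + h·f(t_n, p_n).
t=-0.700000, p=-1.190000: f=1.970139 → p ← -1.190000 + 0.13·1.970139 = -0.933882
t=-0.570000, p=-0.933882: f=1.792621 → p ← -0.933882 + 0.13·1.792621 = -0.700841
t=-0.440000, p=-0.700841: f=1.623688 → p ← -0.700841 + 0.13·1.623688 = -0.489762
p(-0.31) ≈ -0.4898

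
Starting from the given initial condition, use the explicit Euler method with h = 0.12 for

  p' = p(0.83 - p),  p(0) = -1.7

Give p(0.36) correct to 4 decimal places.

Euler: p_{n+1} = p_n + h·f(t_n, p_n).
t=0.000000, p=-1.700000: f=-4.301000 → p ← -1.700000 + 0.12·(-4.301000) = -2.216120
t=0.120000, p=-2.216120: f=-6.750567 → p ← -2.216120 + 0.12·(-6.750567) = -3.026188
t=0.240000, p=-3.026188: f=-11.669551 → p ← -3.026188 + 0.12·(-11.669551) = -4.426534
p(0.36) ≈ -4.4265

-4.4265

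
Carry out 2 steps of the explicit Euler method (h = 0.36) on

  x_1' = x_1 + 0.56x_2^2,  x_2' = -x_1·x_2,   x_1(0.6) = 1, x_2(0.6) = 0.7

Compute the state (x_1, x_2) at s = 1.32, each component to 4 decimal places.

2.0244, 0.2127

Euler on (x_1,x_2): x_1_{n+1} = x_1_n + h·x_1', x_2_{n+1} = x_2_n + h·x_2'.
0.600000: (1.000000, 0.700000); f=(1.274400, -0.700000) → (1.458784, 0.448000)
0.960000: (1.458784, 0.448000); f=(1.571178, -0.653535) → (2.024408, 0.212727)
(x_1(1.32), x_2(1.32)) ≈ (2.0244, 0.2127)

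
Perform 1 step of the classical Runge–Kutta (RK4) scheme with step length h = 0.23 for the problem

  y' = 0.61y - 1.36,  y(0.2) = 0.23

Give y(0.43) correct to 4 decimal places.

RK4: k1 = f(x_n, y_n); k2 = f(x_n + h/2, y_n + (h/2)·k1); k3 = f(x_n + h/2, y_n + (h/2)·k2); k4 = f(x_n + h, y_n + h·k3); y_{n+1} = y_n + (h/6)·(k1 + 2k2 + 2k3 + k4).
x=0.200000, y=0.230000:
  k1 = f(0.200000, 0.230000) = -1.219700
  k2 = f(0.315000, 0.089734) = -1.305262
  k3 = f(0.315000, 0.079895) = -1.311264
  k4 = f(0.430000, -0.071591) = -1.403670
  y ← 0.230000 + (0.23/6)·(k1 + 2k2 + 2k3 + k4) = -0.071163
y(0.43) ≈ -0.0712

-0.0712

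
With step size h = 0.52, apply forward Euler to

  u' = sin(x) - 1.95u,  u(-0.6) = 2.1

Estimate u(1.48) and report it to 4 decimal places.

0.4229

Euler: u_{n+1} = u_n + h·f(x_n, u_n).
x=-0.600000, u=2.100000: f=-4.659642 → u ← 2.100000 + 0.52·(-4.659642) = -0.323014
x=-0.080000, u=-0.323014: f=0.549963 → u ← -0.323014 + 0.52·0.549963 = -0.037033
x=0.440000, u=-0.037033: f=0.498155 → u ← -0.037033 + 0.52·0.498155 = 0.222007
x=0.960000, u=0.222007: f=0.386278 → u ← 0.222007 + 0.52·0.386278 = 0.422872
u(1.48) ≈ 0.4229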